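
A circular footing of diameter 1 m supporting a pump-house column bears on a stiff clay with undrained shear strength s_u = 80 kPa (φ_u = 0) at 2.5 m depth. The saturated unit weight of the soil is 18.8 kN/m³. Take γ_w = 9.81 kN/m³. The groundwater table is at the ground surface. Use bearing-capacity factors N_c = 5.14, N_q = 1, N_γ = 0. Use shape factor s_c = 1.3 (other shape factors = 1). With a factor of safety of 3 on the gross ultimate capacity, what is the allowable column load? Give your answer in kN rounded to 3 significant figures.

P_all ≈ 146 kN

With the water table at the surface the whole profile is submerged: γ' = 18.8 − 9.81 = 8.99 kN/m³, so q = γ'·D_f = 22.475 kPa.
q_ult = c·N_c·s_c + q·N_q
     = 80 × 5.14 × 1.3 + 22.475 × 1
     = 534.56 + 22.475 = 557.04 kPa.
Gross allowable pressure q_all = 557.04 / 3 = 185.68 kPa.
Footing area = 0.7854 m², so allowable column load = 185.68 × 0.7854 = 145.83 kN.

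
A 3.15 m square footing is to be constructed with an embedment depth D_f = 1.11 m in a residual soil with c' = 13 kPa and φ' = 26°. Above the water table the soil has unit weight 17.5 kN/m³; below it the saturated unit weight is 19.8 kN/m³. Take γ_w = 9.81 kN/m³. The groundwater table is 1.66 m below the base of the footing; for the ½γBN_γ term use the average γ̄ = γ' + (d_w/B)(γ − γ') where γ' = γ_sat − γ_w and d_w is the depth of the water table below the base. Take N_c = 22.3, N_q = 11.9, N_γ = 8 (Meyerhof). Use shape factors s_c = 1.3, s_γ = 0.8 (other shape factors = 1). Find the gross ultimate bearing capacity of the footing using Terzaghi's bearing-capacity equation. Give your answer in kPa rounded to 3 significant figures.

Overburden at base level: q = 17.5 × 1.11 = 19.425 kPa.
The water table is 1.66 m below the base (< B = 3.15 m), so the ½γBN_γ term uses γ̄ = γ' + (d_w/B)(γ − γ') = 9.99 + (1.66/3.15)(17.5 − 9.99) = 13.948 kN/m³.
Cohesion term c·N_c·s_c = 13 × 22.3 × 1.3 = 376.87 kPa; surcharge term q·N_q = 19.425 × 11.9 = 231.16 kPa; self-weight term 0.5·γ·B·N_γ·s_γ = 0.5 × 13.948 × 3.15 × 8 × 0.8 = 140.59 kPa.
q_ult = 376.87 + 231.16 + 140.59 = 748.62 kPa.

q_ult ≈ 749 kPa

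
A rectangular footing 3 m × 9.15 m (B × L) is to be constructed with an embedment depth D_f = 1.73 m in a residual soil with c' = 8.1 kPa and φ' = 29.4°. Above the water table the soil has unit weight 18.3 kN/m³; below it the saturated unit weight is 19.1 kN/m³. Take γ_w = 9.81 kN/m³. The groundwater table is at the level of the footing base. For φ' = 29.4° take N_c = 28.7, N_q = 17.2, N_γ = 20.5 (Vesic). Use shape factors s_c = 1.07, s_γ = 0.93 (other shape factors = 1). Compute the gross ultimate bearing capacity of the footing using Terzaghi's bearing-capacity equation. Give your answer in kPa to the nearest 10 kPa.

q_ult ≈ 1060 kPa

q = γ·D_f = 18.3 × 1.73 = 31.659 kPa.
For the ½γBN_γ term take γ' = 19.1 − 9.81 = 9.29 kN/m³ (soil below base is submerged).
c·N_c·s_c = 8.1 × 28.7 × 1.07 = 248.74 kPa
q·N_q = 31.659 × 17.2 = 544.53 kPa
0.5·γ·B·N_γ·s_γ = 0.5 × 9.29 × 3 × 20.5 × 0.93 = 265.67 kPa
q_ult = 248.74 + 544.53 + 265.67 = 1058.9 kPa.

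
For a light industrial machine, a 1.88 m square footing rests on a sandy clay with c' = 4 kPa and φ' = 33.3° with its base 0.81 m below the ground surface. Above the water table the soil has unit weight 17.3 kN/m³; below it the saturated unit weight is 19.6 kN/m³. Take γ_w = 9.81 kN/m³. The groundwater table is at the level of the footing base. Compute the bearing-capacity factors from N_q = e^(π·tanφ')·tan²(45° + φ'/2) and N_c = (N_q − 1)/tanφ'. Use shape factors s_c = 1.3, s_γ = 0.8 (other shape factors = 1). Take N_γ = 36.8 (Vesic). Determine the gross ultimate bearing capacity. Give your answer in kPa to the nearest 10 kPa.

tan33.3° = 0.6569, so N_q = e^(π×0.6569)·tan²(61.65°) = 7.875 × 3.435 = 27.05.
N_c = (27.05 − 1)/tan33.3° = 39.65.
Overburden at base level: q = 17.3 × 0.81 = 14.013 kPa.
Below the base the soil is submerged, so the ½γBN_γ term uses γ' = 19.6 − 9.81 = 9.79 kN/m³.
Cohesion term c·N_c·s_c = 4 × 39.654 × 1.3 = 206.2 kPa; surcharge term q·N_q = 14.013 × 27.048 = 379.02 kPa; self-weight term 0.5·γ·B·N_γ·s_γ = 0.5 × 9.79 × 1.88 × 36.8 × 0.8 = 270.92 kPa.
q_ult = 206.2 + 379.02 + 270.92 = 856.14 kPa.

q_ult ≈ 860 kPa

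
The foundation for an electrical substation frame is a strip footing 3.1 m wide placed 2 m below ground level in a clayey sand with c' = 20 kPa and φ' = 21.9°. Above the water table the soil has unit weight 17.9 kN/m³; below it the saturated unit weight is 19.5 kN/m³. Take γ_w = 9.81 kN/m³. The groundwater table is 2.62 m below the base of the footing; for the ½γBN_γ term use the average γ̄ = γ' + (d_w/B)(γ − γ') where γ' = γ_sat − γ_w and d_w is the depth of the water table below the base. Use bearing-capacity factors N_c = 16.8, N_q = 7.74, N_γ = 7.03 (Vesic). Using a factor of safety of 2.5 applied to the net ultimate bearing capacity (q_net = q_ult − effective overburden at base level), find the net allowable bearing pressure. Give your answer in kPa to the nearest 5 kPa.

q_all(net) ≈ 305 kPa

Effective surcharge at the founding depth q = γ·D_f = 17.9 × 2 = 35.8 kPa.
With d_w = 2.62 m < B, γ̄ = 9.69 + (2.62/3.1) × (17.9 − 9.69) = 16.629 kN/m³.
q_ult = c·N_c + q·N_q + 0.5·γ·B·N_γ
     = 20 × 16.8 + 35.8 × 7.74 + 0.5 × 16.629 × 3.1 × 7.03
     = 336 + 277.09 + 181.2 = 794.29 kPa.
Net ultimate: q_net = 794.29 − 35.8 = 758.49 kPa.
q_all(net) = 758.49 / 2.5 = 303.39 kPa.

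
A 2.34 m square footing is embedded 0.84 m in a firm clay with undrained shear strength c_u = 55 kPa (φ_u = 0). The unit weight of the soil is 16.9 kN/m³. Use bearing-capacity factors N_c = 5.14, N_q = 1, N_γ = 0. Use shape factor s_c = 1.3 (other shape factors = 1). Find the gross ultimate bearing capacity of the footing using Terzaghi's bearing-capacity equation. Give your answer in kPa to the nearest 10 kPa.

q_ult ≈ 380 kPa

Effective surcharge at the founding depth q = γ·D_f = 16.9 × 0.84 = 14.196 kPa.
q_ult = c·N_c·s_c + q·N_q
     = 55 × 5.14 × 1.3 + 14.196 × 1
     = 367.51 + 14.196 = 381.71 kPa.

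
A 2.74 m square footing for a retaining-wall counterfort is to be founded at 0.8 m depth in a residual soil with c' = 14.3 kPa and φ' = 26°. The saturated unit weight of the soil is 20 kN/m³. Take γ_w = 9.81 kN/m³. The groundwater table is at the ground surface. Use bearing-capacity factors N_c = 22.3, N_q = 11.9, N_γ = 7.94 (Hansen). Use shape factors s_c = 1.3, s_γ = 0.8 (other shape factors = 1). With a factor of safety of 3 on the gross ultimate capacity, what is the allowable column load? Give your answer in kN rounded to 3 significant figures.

P_all ≈ 1500 kN

γ' = 20 − 9.81 = 10.19 kN/m³ (submerged throughout). q = 10.19 × 0.8 = 8.152 kPa; the same γ' applies in the ½γBN_γ term.
c·N_c·s_c = 14.3 × 22.3 × 1.3 = 414.56 kPa
q·N_q = 8.152 × 11.9 = 97.009 kPa
0.5·γ·B·N_γ·s_γ = 0.5 × 10.19 × 2.74 × 7.94 × 0.8 = 88.676 kPa
q_ult = 414.56 + 97.009 + 88.676 = 600.24 kPa.
Gross allowable pressure q_all = 600.24 / 3 = 200.08 kPa.
Footing area = 7.5076 m², so allowable column load = 200.08 × 7.5076 = 1502.1 kN.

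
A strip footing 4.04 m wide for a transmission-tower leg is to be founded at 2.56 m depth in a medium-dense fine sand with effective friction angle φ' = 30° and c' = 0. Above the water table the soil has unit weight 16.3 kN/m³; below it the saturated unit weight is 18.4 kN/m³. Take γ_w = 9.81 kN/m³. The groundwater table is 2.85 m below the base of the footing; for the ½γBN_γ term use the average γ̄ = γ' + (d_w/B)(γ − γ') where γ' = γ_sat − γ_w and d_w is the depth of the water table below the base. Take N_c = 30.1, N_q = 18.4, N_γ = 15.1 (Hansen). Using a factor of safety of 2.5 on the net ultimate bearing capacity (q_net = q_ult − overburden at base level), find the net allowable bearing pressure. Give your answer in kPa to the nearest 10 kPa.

Effective surcharge at the founding depth q = γ·D_f = 16.3 × 2.56 = 41.728 kPa.
With d_w = 2.85 m < B, γ̄ = 8.59 + (2.85/4.04) × (16.3 − 8.59) = 14.029 kN/m³.
q_ult = q·N_q + 0.5·γ·B·N_γ
     = 41.728 × 18.4 + 0.5 × 14.029 × 4.04 × 15.1
     = 767.8 + 427.91 = 1195.7 kPa.
q_net = 1195.7 − 41.728 = 1154 kPa.
q_all(net) = 1154 / 2.5 = 461.59 kPa.

q_all(net) ≈ 460 kPa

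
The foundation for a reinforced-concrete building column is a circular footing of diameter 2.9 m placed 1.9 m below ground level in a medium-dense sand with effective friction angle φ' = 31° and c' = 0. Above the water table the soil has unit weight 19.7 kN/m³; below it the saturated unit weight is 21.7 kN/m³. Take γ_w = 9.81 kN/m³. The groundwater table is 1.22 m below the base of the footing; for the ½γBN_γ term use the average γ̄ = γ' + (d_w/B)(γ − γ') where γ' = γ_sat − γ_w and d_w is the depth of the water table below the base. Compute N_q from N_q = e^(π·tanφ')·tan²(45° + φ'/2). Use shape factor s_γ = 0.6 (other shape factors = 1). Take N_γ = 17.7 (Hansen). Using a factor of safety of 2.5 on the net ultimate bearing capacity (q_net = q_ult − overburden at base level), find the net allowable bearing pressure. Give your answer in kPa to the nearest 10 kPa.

N_q = e^(π·tan31°)·tan²(60.5°) = 20.63.
Overburden at base level: q = 19.7 × 1.9 = 37.43 kPa.
The water table is 1.22 m below the base (< B = 2.9 m), so the ½γBN_γ term uses γ̄ = γ' + (d_w/B)(γ − γ') = 11.89 + (1.22/2.9)(19.7 − 11.89) = 15.176 kN/m³.
Surcharge term q·N_q = 37.43 × 20.631 = 772.21 kPa; self-weight term 0.5·γ·B·N_γ·s_γ = 0.5 × 15.176 × 2.9 × 17.7 × 0.6 = 233.69 kPa.
q_ult = 772.21 + 233.69 = 1005.9 kPa.
q_net = 1005.9 − 37.43 = 968.47 kPa.
q_all(net) = 968.47 / 2.5 = 387.39 kPa.

q_all(net) ≈ 390 kPa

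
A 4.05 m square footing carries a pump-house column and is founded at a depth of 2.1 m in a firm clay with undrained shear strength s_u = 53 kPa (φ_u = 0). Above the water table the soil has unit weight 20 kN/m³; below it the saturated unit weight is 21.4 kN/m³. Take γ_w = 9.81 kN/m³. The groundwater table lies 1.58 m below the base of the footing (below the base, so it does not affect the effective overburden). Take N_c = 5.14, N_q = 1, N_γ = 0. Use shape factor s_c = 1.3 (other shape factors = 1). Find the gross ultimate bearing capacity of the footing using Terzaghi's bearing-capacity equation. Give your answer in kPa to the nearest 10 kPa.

Effective surcharge at the founding depth q = γ·D_f = 20 × 2.1 = 42 kPa.
q_ult = c·N_c·s_c + q·N_q
     = 53 × 5.14 × 1.3 + 42 × 1
     = 354.15 + 42 = 396.15 kPa.

q_ult ≈ 400 kPa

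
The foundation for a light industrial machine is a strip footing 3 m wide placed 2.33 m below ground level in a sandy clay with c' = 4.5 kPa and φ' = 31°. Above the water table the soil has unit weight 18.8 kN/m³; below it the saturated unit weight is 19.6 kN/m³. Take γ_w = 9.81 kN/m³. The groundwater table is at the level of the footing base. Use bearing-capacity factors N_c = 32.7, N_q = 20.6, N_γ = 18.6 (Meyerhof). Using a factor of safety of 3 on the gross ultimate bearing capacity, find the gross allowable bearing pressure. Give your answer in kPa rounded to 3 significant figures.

Effective surcharge at the founding depth q = γ·D_f = 18.8 × 2.33 = 43.804 kPa.
The water table coincides with the base, so in the self-weight term γ → γ' = 9.79 kN/m³.
q_ult = c·N_c + q·N_q + 0.5·γ·B·N_γ
     = 4.5 × 32.7 + 43.804 × 20.6 + 0.5 × 9.79 × 3 × 18.6
     = 147.15 + 902.36 + 273.14 = 1322.7 kPa.
q_all = 1322.7 / 3 = 440.88 kPa.

q_all ≈ 441 kPa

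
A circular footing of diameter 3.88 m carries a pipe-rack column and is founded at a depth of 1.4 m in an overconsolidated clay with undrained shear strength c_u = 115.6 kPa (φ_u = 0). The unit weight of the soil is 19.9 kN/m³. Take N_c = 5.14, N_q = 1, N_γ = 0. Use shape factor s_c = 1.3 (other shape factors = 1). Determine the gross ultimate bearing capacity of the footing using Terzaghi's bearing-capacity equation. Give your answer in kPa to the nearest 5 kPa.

q_ult ≈ 800 kPa

Overburden at base level: q = 19.9 × 1.4 = 27.86 kPa.
Cohesion term c·N_c·s_c = 115.6 × 5.14 × 1.3 = 772.44 kPa; surcharge term q·N_q = 27.86 × 1 = 27.86 kPa.
q_ult = 772.44 + 27.86 = 800.3 kPa.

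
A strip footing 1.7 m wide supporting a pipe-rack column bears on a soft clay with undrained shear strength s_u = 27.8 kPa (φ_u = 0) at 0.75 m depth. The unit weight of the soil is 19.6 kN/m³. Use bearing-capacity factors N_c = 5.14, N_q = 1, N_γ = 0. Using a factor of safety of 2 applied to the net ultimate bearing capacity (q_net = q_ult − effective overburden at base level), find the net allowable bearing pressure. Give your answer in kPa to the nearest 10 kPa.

q_all(net) ≈ 70 kPa

Overburden at base level: q = 19.6 × 0.75 = 14.7 kPa.
Cohesion term c·N_c = 27.8 × 5.14 = 142.89 kPa; surcharge term q·N_q = 14.7 × 1 = 14.7 kPa.
q_ult = 142.89 + 14.7 = 157.59 kPa.
Net ultimate: q_net = 157.59 − 14.7 = 142.89 kPa.
q_all(net) = 142.89 / 2 = 71.446 kPa.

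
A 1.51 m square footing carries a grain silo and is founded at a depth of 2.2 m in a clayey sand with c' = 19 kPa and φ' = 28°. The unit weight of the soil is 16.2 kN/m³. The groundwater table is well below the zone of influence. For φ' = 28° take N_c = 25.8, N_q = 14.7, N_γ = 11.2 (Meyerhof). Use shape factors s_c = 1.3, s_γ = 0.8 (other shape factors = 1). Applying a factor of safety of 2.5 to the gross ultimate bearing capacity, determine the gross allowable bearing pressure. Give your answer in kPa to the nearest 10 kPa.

Effective surcharge at the founding depth q = γ·D_f = 16.2 × 2.2 = 35.64 kPa.
q_ult = c·N_c·s_c + q·N_q + 0.5·γ·B·N_γ·s_γ
     = 19 × 25.8 × 1.3 + 35.64 × 14.7 + 0.5 × 16.2 × 1.51 × 11.2 × 0.8
     = 637.26 + 523.91 + 109.59 = 1270.8 kPa.
q_all = q_ult / FS = 1270.8 / 2.5 = 508.3 kPa.

q_all ≈ 510 kPa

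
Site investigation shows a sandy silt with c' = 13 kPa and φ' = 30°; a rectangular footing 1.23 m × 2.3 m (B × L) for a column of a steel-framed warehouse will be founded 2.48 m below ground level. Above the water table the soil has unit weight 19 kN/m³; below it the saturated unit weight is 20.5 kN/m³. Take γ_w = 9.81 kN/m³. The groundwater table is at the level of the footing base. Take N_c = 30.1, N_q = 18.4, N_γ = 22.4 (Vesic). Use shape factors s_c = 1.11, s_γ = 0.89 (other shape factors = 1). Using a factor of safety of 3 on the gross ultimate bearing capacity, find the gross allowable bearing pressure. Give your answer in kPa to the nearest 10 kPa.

q_all ≈ 480 kPa

Effective surcharge at the founding depth q = γ·D_f = 19 × 2.48 = 47.12 kPa.
The water table coincides with the base, so in the self-weight term γ → γ' = 10.69 kN/m³.
q_ult = c·N_c·s_c + q·N_q + 0.5·γ·B·N_γ·s_γ
     = 13 × 30.1 × 1.11 + 47.12 × 18.4 + 0.5 × 10.69 × 1.23 × 22.4 × 0.89
     = 434.34 + 867.01 + 131.07 = 1432.4 kPa.
q_all = 1432.4 / 3 = 477.47 kPa.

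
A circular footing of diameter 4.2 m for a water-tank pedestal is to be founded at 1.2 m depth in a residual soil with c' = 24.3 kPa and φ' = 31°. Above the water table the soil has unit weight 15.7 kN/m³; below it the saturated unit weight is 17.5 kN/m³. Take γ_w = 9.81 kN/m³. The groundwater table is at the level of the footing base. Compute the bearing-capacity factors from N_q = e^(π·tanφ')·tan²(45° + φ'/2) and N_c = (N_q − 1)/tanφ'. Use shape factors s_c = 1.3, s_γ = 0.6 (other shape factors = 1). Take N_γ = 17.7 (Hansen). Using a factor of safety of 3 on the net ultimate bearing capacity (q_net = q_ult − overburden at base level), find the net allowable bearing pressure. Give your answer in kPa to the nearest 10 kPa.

N_q = e^(π·tan31°)·tan²(60.5°) = 20.63; N_c = (N_q − 1)/tanφ' = 32.67.
Overburden at base level: q = 15.7 × 1.2 = 18.84 kPa.
Below the base the soil is submerged, so the ½γBN_γ term uses γ' = 17.5 − 9.81 = 7.69 kN/m³.
Cohesion term c·N_c·s_c = 24.3 × 32.671 × 1.3 = 1032.1 kPa; surcharge term q·N_q = 18.84 × 20.631 = 388.68 kPa; self-weight term 0.5·γ·B·N_γ·s_γ = 0.5 × 7.69 × 4.2 × 17.7 × 0.6 = 171.5 kPa.
q_ult = 1032.1 + 388.68 + 171.5 = 1592.3 kPa.
q_net = 1592.3 − 18.84 = 1573.4 kPa.
q_all(net) = 1573.4 / 3 = 524.48 kPa.

q_all(net) ≈ 520 kPa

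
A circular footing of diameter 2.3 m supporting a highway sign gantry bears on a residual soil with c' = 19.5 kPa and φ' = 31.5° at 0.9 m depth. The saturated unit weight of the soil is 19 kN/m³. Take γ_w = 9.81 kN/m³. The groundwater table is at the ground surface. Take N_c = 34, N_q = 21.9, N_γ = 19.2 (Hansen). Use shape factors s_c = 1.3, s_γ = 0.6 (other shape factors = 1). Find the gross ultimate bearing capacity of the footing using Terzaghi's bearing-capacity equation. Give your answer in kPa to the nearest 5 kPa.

q_ult ≈ 1165 kPa

γ' = 19 − 9.81 = 9.19 kN/m³ (submerged throughout). q = 9.19 × 0.9 = 8.271 kPa; the same γ' applies in the ½γBN_γ term.
c·N_c·s_c = 19.5 × 34 × 1.3 = 861.9 kPa
q·N_q = 8.271 × 21.9 = 181.13 kPa
0.5·γ·B·N_γ·s_γ = 0.5 × 9.19 × 2.3 × 19.2 × 0.6 = 121.75 kPa
q_ult = 861.9 + 181.13 + 121.75 = 1164.8 kPa.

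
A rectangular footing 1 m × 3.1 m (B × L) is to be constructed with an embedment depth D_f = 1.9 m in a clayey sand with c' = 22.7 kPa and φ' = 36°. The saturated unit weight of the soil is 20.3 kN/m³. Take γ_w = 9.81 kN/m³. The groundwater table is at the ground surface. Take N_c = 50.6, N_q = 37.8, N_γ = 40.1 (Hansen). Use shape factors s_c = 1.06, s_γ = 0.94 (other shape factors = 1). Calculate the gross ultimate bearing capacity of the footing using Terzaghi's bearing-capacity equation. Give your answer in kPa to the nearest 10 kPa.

q_ult ≈ 2170 kPa

γ' = 20.3 − 9.81 = 10.49 kN/m³ (submerged throughout). q = 10.49 × 1.9 = 19.931 kPa; the same γ' applies in the ½γBN_γ term.
c·N_c·s_c = 22.7 × 50.6 × 1.06 = 1217.5 kPa
q·N_q = 19.931 × 37.8 = 753.39 kPa
0.5·γ·B·N_γ·s_γ = 0.5 × 10.49 × 1 × 40.1 × 0.94 = 197.71 kPa
q_ult = 1217.5 + 753.39 + 197.71 = 2168.6 kPa.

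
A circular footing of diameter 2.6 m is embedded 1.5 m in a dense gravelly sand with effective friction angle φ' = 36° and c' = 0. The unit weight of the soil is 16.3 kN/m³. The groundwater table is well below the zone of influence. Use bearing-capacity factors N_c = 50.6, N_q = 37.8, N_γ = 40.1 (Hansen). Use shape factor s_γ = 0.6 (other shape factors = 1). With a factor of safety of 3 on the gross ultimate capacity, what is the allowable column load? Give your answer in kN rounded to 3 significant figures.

P_all ≈ 2540 kN

q = γ·D_f = 16.3 × 1.5 = 24.45 kPa.
q·N_q = 24.45 × 37.8 = 924.21 kPa
0.5·γ·B·N_γ·s_γ = 0.5 × 16.3 × 2.6 × 40.1 × 0.6 = 509.83 kPa
q_ult = 924.21 + 509.83 = 1434 kPa.
Gross allowable pressure q_all = 1434 / 3 = 478.01 kPa.
Footing area = 5.3093 m², so allowable column load = 478.01 × 5.3093 = 2537.9 kN.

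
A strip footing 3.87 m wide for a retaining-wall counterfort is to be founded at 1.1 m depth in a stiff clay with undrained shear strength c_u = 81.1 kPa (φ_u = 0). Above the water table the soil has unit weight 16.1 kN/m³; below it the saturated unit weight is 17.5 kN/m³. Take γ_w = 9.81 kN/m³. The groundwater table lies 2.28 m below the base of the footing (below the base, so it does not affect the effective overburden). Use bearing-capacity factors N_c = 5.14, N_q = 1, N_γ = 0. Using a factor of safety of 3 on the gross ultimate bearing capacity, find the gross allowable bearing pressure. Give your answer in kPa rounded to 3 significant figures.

Overburden at base level: q = 16.1 × 1.1 = 17.71 kPa.
Cohesion term c·N_c = 81.1 × 5.14 = 416.85 kPa; surcharge term q·N_q = 17.71 × 1 = 17.71 kPa.
q_ult = 416.85 + 17.71 = 434.56 kPa.
q_all = 434.56 / 3 = 144.85 kPa.

q_all ≈ 145 kPa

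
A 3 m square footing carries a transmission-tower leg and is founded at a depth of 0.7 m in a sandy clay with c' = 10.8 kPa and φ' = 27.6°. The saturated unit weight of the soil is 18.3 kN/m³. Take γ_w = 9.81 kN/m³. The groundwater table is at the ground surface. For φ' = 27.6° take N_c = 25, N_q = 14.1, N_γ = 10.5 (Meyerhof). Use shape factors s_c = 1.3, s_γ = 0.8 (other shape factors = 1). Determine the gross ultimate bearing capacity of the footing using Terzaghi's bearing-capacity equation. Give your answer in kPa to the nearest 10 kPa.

With the water table at the surface the whole profile is submerged: γ' = 18.3 − 9.81 = 8.49 kN/m³, so q = γ'·D_f = 5.943 kPa; the same γ' applies in the ½γBN_γ term.
q_ult = c·N_c·s_c + q·N_q + 0.5·γ·B·N_γ·s_γ
     = 10.8 × 25 × 1.3 + 5.943 × 14.1 + 0.5 × 8.49 × 3 × 10.5 × 0.8
     = 351 + 83.796 + 106.97 = 541.77 kPa.

q_ult ≈ 540 kPa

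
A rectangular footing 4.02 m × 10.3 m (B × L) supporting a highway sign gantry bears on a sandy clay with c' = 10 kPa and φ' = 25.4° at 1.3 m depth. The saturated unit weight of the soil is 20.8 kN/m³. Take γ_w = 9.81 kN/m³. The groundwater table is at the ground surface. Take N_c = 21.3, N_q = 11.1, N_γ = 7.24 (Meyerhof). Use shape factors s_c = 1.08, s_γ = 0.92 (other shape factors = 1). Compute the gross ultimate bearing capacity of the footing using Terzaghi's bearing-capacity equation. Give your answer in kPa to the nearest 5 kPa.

q_ult ≈ 535 kPa

Water table at ground surface, so effective unit weight γ' = 20.8 − 9.81 = 10.99 kN/m³ is used throughout; overburden q = 10.99 × 1.3 = 14.287 kPa; the same γ' applies in the ½γBN_γ term.
Cohesion term c·N_c·s_c = 10 × 21.3 × 1.08 = 230.04 kPa; surcharge term q·N_q = 14.287 × 11.1 = 158.59 kPa; self-weight term 0.5·γ·B·N_γ·s_γ = 0.5 × 10.99 × 4.02 × 7.24 × 0.92 = 147.14 kPa.
q_ult = 230.04 + 158.59 + 147.14 = 535.76 kPa.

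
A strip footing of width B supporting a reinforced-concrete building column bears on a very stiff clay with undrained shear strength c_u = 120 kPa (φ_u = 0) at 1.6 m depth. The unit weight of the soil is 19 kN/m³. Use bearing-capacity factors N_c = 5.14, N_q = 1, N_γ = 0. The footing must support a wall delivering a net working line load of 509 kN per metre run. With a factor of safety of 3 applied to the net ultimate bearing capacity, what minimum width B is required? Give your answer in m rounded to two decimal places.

B = 2.48 m

Overburden at base level: q = 19 × 1.6 = 30.4 kPa.
Cohesion term c·N_c = 120 × 5.14 = 616.8 kPa; surcharge term q·N_q = 30.4 × 1 = 30.4 kPa.
q_ult = 616.8 + 30.4 = 647.2 kPa.
For φ = 0 the ½γBN_γ term vanishes, so q_ult is independent of B. q_net = 647.2 − 30.4 = 616.8 kPa; q_all(net) = 616.8/3 = 205.6 kPa.
Required width B = w / q_all(net) = 509 / 205.6 = 2.476 m.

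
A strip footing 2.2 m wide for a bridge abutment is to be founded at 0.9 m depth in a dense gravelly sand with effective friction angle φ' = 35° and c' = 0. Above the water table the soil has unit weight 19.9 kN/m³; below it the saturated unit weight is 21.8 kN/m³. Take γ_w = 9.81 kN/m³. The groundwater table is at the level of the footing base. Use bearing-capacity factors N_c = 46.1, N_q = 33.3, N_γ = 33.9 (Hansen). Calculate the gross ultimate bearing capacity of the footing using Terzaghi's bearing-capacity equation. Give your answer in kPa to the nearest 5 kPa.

q_ult ≈ 1045 kPa

Effective surcharge at the founding depth q = γ·D_f = 19.9 × 0.9 = 17.91 kPa.
The water table coincides with the base, so in the self-weight term γ → γ' = 11.99 kN/m³.
q_ult = q·N_q + 0.5·γ·B·N_γ
     = 17.91 × 33.3 + 0.5 × 11.99 × 2.2 × 33.9
     = 596.4 + 447.11 = 1043.5 kPa.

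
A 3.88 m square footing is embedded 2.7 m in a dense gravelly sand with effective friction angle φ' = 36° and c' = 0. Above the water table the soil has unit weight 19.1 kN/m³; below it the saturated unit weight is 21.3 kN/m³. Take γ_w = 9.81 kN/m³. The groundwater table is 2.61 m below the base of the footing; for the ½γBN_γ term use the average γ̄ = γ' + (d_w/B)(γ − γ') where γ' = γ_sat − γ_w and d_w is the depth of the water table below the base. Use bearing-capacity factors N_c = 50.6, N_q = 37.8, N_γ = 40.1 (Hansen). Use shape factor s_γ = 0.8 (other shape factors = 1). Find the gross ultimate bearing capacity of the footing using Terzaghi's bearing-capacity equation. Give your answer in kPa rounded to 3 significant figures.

q = γ·D_f = 19.1 × 2.7 = 51.57 kPa.
γ' = 11.49 kN/m³; averaging over the depth B below the base, γ̄ = γ' + (d_w/B)(γ − γ') = 16.609 kN/m³.
q·N_q = 51.57 × 37.8 = 1949.3 kPa
0.5·γ·B·N_γ·s_γ = 0.5 × 16.609 × 3.88 × 40.1 × 0.8 = 1033.7 kPa
q_ult = 1949.3 + 1033.7 = 2983 kPa.

q_ult ≈ 2980 kPa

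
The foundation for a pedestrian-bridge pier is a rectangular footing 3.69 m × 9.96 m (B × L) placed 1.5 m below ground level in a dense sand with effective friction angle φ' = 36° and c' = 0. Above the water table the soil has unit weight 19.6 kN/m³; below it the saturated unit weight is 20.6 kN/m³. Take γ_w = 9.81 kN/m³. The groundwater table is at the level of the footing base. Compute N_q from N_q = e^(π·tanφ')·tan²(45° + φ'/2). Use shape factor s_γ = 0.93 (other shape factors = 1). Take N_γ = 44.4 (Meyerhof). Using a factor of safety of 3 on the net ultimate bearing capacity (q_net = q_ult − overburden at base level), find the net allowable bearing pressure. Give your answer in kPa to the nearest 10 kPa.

q_all(net) ≈ 630 kPa

N_q = e^(π·tan36°)·tan²(63°) = 37.75.
Overburden at base level: q = 19.6 × 1.5 = 29.4 kPa.
Below the base the soil is submerged, so the ½γBN_γ term uses γ' = 20.6 − 9.81 = 10.79 kN/m³.
Surcharge term q·N_q = 29.4 × 37.752 = 1109.9 kPa; self-weight term 0.5·γ·B·N_γ·s_γ = 0.5 × 10.79 × 3.69 × 44.4 × 0.93 = 822.02 kPa.
q_ult = 1109.9 + 822.02 = 1931.9 kPa.
q_net = 1931.9 − 29.4 = 1902.5 kPa.
q_all(net) = 1902.5 / 3 = 634.18 kPa.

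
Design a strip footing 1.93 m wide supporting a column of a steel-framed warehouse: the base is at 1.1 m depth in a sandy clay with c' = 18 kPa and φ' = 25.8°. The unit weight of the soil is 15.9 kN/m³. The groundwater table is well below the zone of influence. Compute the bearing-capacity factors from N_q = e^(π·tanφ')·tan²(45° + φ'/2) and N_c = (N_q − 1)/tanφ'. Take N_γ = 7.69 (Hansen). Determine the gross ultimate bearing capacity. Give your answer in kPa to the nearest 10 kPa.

q_ult ≈ 720 kPa

tan25.8° = 0.4834, so N_q = e^(π×0.4834)·tan²(57.9°) = 4.566 × 2.541 = 11.6.
N_c = (11.6 − 1)/tan25.8° = 21.94.
q = γ·D_f = 15.9 × 1.1 = 17.49 kPa.
c·N_c = 18 × 21.936 = 394.85 kPa
q·N_q = 17.49 × 11.604 = 202.96 kPa
0.5·γ·B·N_γ = 0.5 × 15.9 × 1.93 × 7.69 = 117.99 kPa
q_ult = 394.85 + 202.96 + 117.99 = 715.8 kPa.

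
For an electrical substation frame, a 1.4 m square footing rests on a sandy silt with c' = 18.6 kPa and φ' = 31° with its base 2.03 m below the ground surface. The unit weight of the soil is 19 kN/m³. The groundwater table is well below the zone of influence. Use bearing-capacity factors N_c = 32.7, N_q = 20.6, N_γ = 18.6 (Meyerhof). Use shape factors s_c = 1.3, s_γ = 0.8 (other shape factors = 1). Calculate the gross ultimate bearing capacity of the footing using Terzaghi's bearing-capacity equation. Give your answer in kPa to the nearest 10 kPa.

q_ult ≈ 1780 kPa

Effective surcharge at the founding depth q = γ·D_f = 19 × 2.03 = 38.57 kPa.
q_ult = c·N_c·s_c + q·N_q + 0.5·γ·B·N_γ·s_γ
     = 18.6 × 32.7 × 1.3 + 38.57 × 20.6 + 0.5 × 19 × 1.4 × 18.6 × 0.8
     = 790.69 + 794.54 + 197.9 = 1783.1 kPa.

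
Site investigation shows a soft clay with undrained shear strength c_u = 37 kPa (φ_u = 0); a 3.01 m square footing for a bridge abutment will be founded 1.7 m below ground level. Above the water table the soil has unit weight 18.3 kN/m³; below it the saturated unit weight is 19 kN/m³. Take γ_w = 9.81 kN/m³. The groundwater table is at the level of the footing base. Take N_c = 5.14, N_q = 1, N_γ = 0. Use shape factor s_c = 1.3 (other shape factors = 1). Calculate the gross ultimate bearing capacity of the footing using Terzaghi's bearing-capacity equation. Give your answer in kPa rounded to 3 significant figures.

Effective surcharge at the founding depth q = γ·D_f = 18.3 × 1.7 = 31.11 kPa.
q_ult = c·N_c·s_c + q·N_q
     = 37 × 5.14 × 1.3 + 31.11 × 1
     = 247.23 + 31.11 = 278.34 kPa.

q_ult ≈ 278 kPa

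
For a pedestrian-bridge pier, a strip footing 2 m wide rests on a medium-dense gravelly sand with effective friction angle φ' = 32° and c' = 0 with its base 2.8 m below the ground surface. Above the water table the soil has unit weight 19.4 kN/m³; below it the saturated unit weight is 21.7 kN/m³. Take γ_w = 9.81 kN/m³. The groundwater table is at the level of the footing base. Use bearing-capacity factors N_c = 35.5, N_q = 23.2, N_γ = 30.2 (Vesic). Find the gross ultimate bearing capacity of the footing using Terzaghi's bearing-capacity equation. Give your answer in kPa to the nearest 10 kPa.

Overburden at base level: q = 19.4 × 2.8 = 54.32 kPa.
Below the base the soil is submerged, so the ½γBN_γ term uses γ' = 21.7 − 9.81 = 11.89 kN/m³.
Surcharge term q·N_q = 54.32 × 23.2 = 1260.2 kPa; self-weight term 0.5·γ·B·N_γ = 0.5 × 11.89 × 2 × 30.2 = 359.08 kPa.
q_ult = 1260.2 + 359.08 = 1619.3 kPa.

q_ult ≈ 1620 kPa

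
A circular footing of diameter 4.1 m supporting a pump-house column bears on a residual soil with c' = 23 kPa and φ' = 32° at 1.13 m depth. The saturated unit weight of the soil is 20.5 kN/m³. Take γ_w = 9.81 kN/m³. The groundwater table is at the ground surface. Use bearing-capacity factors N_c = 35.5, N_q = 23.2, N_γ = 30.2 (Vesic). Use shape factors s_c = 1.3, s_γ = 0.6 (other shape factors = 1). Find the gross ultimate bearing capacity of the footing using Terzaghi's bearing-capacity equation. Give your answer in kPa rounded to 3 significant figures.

q_ult ≈ 1740 kPa

γ' = 20.5 − 9.81 = 10.69 kN/m³ (submerged throughout). q = 10.69 × 1.13 = 12.08 kPa; the same γ' applies in the ½γBN_γ term.
c·N_c·s_c = 23 × 35.5 × 1.3 = 1061.5 kPa
q·N_q = 12.08 × 23.2 = 280.25 kPa
0.5·γ·B·N_γ·s_γ = 0.5 × 10.69 × 4.1 × 30.2 × 0.6 = 397.09 kPa
q_ult = 1061.5 + 280.25 + 397.09 = 1738.8 kPa.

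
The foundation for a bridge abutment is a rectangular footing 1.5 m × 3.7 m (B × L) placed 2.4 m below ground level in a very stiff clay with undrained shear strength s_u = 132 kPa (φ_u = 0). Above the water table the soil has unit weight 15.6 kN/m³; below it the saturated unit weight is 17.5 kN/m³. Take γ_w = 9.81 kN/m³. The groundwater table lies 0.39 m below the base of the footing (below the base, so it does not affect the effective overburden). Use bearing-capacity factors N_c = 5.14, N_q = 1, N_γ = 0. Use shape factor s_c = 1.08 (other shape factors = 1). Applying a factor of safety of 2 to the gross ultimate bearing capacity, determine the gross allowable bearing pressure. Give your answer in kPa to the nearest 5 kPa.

q_all ≈ 385 kPa

q = γ·D_f = 15.6 × 2.4 = 37.44 kPa.
c·N_c·s_c = 132 × 5.14 × 1.08 = 732.76 kPa
q·N_q = 37.44 × 1 = 37.44 kPa
q_ult = 732.76 + 37.44 = 770.2 kPa.
q_all = q_ult / FS = 770.2 / 2 = 385.1 kPa.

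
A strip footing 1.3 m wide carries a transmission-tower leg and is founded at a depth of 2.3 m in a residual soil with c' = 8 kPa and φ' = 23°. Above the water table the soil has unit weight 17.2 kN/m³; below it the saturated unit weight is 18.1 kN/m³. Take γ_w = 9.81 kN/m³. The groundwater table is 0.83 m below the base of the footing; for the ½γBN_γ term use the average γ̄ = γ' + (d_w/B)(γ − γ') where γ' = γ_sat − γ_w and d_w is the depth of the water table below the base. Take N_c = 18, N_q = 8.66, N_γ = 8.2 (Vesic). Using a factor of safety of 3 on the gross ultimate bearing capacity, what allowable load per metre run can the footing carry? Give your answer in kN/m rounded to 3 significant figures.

q = γ·D_f = 17.2 × 2.3 = 39.56 kPa.
γ' = 8.29 kN/m³; averaging over the depth B below the base, γ̄ = γ' + (d_w/B)(γ − γ') = 13.979 kN/m³.
c·N_c = 8 × 18 = 144 kPa
q·N_q = 39.56 × 8.66 = 342.59 kPa
0.5·γ·B·N_γ = 0.5 × 13.979 × 1.3 × 8.2 = 74.506 kPa
q_ult = 144 + 342.59 + 74.506 = 561.1 kPa.
Gross allowable pressure q_all = 561.1 / 3 = 187.03 kPa.
Allowable wall load = q_all × B = 187.03 × 1.3 = 243.14 kN per metre run.

≈ 243 kN/m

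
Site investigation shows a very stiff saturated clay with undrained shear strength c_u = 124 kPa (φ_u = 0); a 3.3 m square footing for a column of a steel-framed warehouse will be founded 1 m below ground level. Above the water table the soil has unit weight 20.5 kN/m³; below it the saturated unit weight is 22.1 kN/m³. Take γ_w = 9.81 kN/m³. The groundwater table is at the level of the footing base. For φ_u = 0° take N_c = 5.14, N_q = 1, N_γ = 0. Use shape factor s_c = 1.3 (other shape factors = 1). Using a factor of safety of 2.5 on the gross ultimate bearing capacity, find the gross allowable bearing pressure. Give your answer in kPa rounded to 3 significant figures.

q_all ≈ 340 kPa

q = γ·D_f = 20.5 × 1 = 20.5 kPa.
c·N_c·s_c = 124 × 5.14 × 1.3 = 828.57 kPa
q·N_q = 20.5 × 1 = 20.5 kPa
q_ult = 828.57 + 20.5 = 849.07 kPa.
q_all = 849.07 / 2.5 = 339.63 kPa.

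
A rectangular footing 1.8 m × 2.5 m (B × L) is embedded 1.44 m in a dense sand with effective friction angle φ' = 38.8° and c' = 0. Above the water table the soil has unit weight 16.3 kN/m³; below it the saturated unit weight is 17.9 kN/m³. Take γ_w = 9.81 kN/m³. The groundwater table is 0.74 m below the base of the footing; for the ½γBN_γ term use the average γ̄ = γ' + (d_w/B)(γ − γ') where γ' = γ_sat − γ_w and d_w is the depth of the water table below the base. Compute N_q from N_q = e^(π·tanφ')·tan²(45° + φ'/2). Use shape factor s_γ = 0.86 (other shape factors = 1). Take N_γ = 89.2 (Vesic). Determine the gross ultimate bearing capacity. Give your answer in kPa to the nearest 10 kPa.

tan38.8° = 0.804, so N_q = e^(π×0.804)·tan²(64.4°) = 12.502 × 4.356 = 54.46.
Effective surcharge at the founding depth q = γ·D_f = 16.3 × 1.44 = 23.472 kPa.
With d_w = 0.74 m < B, γ̄ = 8.09 + (0.74/1.8) × (16.3 − 8.09) = 11.465 kN/m³.
q_ult = q·N_q + 0.5·γ·B·N_γ·s_γ
     = 23.472 × 54.463 + 0.5 × 11.465 × 1.8 × 89.2 × 0.86
     = 1278.3 + 791.57 = 2069.9 kPa.

q_ult ≈ 2070 kPa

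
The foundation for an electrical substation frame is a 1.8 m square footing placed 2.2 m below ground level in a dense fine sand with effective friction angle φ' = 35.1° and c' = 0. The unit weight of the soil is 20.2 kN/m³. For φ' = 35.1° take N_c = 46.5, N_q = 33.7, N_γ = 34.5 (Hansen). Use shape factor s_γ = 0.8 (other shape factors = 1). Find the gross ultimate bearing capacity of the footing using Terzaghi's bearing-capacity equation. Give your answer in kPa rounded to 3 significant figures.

q_ult ≈ 2000 kPa

q = γ·D_f = 20.2 × 2.2 = 44.44 kPa.
q·N_q = 44.44 × 33.7 = 1497.6 kPa
0.5·γ·B·N_γ·s_γ = 0.5 × 20.2 × 1.8 × 34.5 × 0.8 = 501.77 kPa
q_ult = 1497.6 + 501.77 = 1999.4 kPa.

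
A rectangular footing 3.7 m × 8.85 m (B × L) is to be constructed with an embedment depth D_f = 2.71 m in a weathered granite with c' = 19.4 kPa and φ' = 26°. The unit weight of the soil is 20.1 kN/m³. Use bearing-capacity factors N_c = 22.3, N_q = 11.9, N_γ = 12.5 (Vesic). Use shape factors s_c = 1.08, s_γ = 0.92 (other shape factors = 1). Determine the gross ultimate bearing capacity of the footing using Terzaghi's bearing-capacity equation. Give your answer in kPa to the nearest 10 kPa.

Overburden at base level: q = 20.1 × 2.71 = 54.471 kPa.
Cohesion term c·N_c·s_c = 19.4 × 22.3 × 1.08 = 467.23 kPa; surcharge term q·N_q = 54.471 × 11.9 = 648.2 kPa; self-weight term 0.5·γ·B·N_γ·s_γ = 0.5 × 20.1 × 3.7 × 12.5 × 0.92 = 427.63 kPa.
q_ult = 467.23 + 648.2 + 427.63 = 1543.1 kPa.

q_ult ≈ 1540 kPa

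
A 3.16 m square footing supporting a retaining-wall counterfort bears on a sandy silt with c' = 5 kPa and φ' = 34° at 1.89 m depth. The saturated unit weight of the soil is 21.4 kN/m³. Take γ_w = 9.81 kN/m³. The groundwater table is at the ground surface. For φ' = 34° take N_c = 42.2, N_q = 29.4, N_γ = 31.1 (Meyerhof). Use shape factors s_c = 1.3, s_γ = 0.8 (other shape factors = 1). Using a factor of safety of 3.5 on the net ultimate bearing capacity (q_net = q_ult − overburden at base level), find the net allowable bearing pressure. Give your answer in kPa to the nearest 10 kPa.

Water table at ground surface, so effective unit weight γ' = 21.4 − 9.81 = 11.59 kN/m³ is used throughout; overburden q = 11.59 × 1.89 = 21.905 kPa; the same γ' applies in the ½γBN_γ term.
Cohesion term c·N_c·s_c = 5 × 42.2 × 1.3 = 274.3 kPa; surcharge term q·N_q = 21.905 × 29.4 = 644.01 kPa; self-weight term 0.5·γ·B·N_γ·s_γ = 0.5 × 11.59 × 3.16 × 31.1 × 0.8 = 455.61 kPa.
q_ult = 274.3 + 644.01 + 455.61 = 1373.9 kPa.
q_net = 1373.9 − 21.905 = 1352 kPa.
q_all(net) = 1352 / 3.5 = 386.29 kPa.

q_all(net) ≈ 390 kPa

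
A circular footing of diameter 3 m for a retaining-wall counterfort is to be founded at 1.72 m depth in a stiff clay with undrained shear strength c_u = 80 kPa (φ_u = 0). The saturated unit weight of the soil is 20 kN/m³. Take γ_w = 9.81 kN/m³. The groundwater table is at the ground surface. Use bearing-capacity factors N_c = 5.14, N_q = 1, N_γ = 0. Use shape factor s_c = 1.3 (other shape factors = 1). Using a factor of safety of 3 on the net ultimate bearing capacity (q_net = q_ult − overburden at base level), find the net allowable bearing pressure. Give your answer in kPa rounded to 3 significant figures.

Water table at ground surface, so effective unit weight γ' = 20 − 9.81 = 10.19 kN/m³ is used throughout; overburden q = 10.19 × 1.72 = 17.527 kPa.
Cohesion term c·N_c·s_c = 80 × 5.14 × 1.3 = 534.56 kPa; surcharge term q·N_q = 17.527 × 1 = 17.527 kPa.
q_ult = 534.56 + 17.527 = 552.09 kPa.
q_net = 552.09 − 17.527 = 534.56 kPa.
q_all(net) = 534.56 / 3 = 178.19 kPa.

q_all(net) ≈ 178 kPa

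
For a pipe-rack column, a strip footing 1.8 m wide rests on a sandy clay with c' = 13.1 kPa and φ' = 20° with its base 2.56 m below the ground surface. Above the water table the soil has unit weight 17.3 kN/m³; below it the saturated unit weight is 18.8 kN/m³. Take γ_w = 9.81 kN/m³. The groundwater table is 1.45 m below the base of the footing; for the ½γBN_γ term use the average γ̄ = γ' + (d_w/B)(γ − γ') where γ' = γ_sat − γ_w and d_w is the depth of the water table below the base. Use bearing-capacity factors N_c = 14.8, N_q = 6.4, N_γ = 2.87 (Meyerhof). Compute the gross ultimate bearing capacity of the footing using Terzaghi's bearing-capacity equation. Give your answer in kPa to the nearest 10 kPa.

q_ult ≈ 520 kPa

Overburden at base level: q = 17.3 × 2.56 = 44.288 kPa.
The water table is 1.45 m below the base (< B = 1.8 m), so the ½γBN_γ term uses γ̄ = γ' + (d_w/B)(γ − γ') = 8.99 + (1.45/1.8)(17.3 − 8.99) = 15.684 kN/m³.
Cohesion term c·N_c = 13.1 × 14.8 = 193.88 kPa; surcharge term q·N_q = 44.288 × 6.4 = 283.44 kPa; self-weight term 0.5·γ·B·N_γ = 0.5 × 15.684 × 1.8 × 2.87 = 40.512 kPa.
q_ult = 193.88 + 283.44 + 40.512 = 517.84 kPa.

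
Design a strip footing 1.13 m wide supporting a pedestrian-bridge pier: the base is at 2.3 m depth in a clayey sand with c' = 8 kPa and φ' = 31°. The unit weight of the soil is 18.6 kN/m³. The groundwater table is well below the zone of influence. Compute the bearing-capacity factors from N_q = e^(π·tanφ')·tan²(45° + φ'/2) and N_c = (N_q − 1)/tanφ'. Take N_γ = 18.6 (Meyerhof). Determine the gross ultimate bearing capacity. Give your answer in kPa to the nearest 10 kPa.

q_ult ≈ 1340 kPa

tan31° = 0.6009, so N_q = e^(π×0.6009)·tan²(60.5°) = 6.604 × 3.124 = 20.63.
N_c = (20.63 − 1)/tan31° = 32.67.
q = γ·D_f = 18.6 × 2.3 = 42.78 kPa.
c·N_c = 8 × 32.671 = 261.37 kPa
q·N_q = 42.78 × 20.631 = 882.59 kPa
0.5·γ·B·N_γ = 0.5 × 18.6 × 1.13 × 18.6 = 195.47 kPa
q_ult = 261.37 + 882.59 + 195.47 = 1339.4 kPa.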